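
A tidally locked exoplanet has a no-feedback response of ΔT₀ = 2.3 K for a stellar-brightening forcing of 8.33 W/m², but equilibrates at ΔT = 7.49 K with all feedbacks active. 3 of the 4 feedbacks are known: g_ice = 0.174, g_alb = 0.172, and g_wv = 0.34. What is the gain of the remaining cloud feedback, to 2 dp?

0.01

Amplification A = ΔT/ΔT₀ = 7.49/2.3 = 3.257.
Total gain g = 1 − 1/A = 1 − 1/3.257 = 0.693.
Known gains sum to 0.174 + 0.172 + 0.34 = 0.686.
g_cld = 0.693 − 0.686 = 0.01.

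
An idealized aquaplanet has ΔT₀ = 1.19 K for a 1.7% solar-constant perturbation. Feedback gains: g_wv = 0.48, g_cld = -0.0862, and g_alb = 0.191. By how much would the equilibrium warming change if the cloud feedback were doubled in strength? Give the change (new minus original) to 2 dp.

-0.49 K

Original: g = 0.5848, ΔT = 1.19/(1−0.5848) = 2.8661 K.
With doubled cloud: g' = 0.4986, ΔT' = 1.19/(1−0.4986) = 2.3734 K.
Change = 2.3734 − 2.8661 = -0.49 K.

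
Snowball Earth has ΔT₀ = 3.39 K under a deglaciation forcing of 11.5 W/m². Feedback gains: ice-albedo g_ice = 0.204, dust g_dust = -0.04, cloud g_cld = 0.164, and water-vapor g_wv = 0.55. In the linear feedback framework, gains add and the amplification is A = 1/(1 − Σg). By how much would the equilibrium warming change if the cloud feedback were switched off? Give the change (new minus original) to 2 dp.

-15.93 K

Original: g = 0.878, ΔT = 3.39/(1−0.878) = 27.7869 K.
Without cloud: g' = 0.714, ΔT' = 3.39/(1−0.714) = 11.8531 K.
Change = 11.8531 − 27.7869 = -15.93 K.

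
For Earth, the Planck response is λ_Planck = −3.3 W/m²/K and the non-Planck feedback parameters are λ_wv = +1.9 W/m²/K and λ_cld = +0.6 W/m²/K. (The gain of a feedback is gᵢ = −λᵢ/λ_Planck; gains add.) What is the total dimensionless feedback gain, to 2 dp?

Convert to gains: g_wv = 1.9/3.3 = 0.5758; g_cld = 0.6/3.3 = 0.1818.
Total gain g = 0.7576.

0.76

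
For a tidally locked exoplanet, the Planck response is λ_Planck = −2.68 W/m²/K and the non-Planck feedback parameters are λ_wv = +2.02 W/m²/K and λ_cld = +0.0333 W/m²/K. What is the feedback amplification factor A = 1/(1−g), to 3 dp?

4.276

Convert to gains: g_wv = 2.02/2.68 = 0.7537; g_cld = 0.0333/2.68 = 0.01243.
Total gain g = 0.76613.
A = 1/(1 − 0.76613) = 4.276.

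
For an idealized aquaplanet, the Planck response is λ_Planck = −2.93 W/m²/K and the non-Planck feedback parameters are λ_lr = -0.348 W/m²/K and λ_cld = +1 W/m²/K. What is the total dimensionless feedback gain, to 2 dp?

Convert to gains: g_lr = -0.348/2.93 = -0.1188; g_cld = 1/2.93 = 0.3413.
Total gain g = 0.2225.

0.22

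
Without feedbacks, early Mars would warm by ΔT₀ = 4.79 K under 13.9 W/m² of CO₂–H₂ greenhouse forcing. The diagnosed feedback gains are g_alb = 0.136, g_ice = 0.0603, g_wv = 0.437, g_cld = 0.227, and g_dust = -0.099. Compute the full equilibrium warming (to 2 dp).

20.07 K

Total gain g = 0.136 + 0.0603 + 0.437 + 0.227 − 0.099 = 0.7613.
Amplification A = 1/(1 − 0.7613) = 4.189.
ΔT = 4.79 × 4.189 = 20.07 K.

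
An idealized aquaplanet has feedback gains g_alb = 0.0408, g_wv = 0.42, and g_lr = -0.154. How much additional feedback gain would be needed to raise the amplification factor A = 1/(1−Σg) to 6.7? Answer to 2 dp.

Current total gain = 0.3068.
Target gain for A = 6.7: g* = 1 − 1/6.7 = 0.8507.
Additional gain needed = 0.8507 − 0.3068 = 0.54.

0.54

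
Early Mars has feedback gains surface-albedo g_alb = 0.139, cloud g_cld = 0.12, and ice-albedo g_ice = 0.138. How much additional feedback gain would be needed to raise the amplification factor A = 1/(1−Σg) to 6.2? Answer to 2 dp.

Current total gain = 0.397.
Target gain for A = 6.2: g* = 1 − 1/6.2 = 0.8387.
Additional gain needed = 0.8387 − 0.397 = 0.44.

0.44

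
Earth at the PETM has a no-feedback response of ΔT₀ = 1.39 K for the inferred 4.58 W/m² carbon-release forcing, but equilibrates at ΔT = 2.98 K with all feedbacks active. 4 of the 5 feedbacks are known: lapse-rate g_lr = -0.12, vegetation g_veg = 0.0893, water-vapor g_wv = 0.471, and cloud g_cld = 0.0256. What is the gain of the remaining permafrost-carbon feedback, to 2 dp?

0.07

Amplification A = ΔT/ΔT₀ = 2.98/1.39 = 2.144.
Total gain g = 1 − 1/A = 1 − 1/2.144 = 0.5336.
Known gains sum to -0.12 + 0.0893 + 0.471 + 0.0256 = 0.4659.
g_pf = 0.5336 − 0.4659 = 0.07.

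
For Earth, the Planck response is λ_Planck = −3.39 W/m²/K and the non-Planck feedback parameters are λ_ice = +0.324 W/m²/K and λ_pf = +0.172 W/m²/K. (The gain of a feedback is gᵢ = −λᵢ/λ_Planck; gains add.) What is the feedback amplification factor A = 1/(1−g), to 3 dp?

1.171

Convert to gains: g_ice = 0.324/3.39 = 0.09558; g_pf = 0.172/3.39 = 0.05074.
Total gain g = 0.14632.
A = 1/(1 − 0.14632) = 1.171.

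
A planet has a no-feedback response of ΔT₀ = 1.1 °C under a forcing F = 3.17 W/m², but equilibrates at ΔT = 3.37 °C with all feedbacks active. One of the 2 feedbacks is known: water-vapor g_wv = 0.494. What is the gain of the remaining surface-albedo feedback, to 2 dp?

Amplification A = ΔT/ΔT₀ = 3.37/1.1 = 3.064.
Total gain g = 1 − 1/A = 1 − 1/3.064 = 0.6736.
The known gain is 0.494.
g_alb = 0.6736 − 0.494 = 0.18.

0.18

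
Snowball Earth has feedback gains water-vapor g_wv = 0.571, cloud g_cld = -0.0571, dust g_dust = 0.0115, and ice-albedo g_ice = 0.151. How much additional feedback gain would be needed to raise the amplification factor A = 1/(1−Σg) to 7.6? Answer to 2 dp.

Current total gain = 0.6764.
Target gain for A = 7.6: g* = 1 − 1/7.6 = 0.8684.
Additional gain needed = 0.8684 − 0.6764 = 0.19.

0.19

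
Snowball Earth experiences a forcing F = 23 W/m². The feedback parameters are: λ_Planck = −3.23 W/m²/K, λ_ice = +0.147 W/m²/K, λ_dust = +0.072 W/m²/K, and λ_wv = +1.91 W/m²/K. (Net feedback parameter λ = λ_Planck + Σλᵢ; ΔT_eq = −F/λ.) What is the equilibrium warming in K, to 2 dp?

Net feedback parameter λ = (−3.23) + (+0.147) + (+0.072) + (+1.91) = -1.101 W/m²/K.
ΔT = −F/λ = −23/(-1.101) = 20.89 K.

20.89 K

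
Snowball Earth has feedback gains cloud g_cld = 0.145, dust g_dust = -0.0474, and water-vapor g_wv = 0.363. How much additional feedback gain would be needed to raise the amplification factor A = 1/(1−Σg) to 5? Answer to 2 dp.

0.34

Current total gain = 0.4606.
Target gain for A = 5: g* = 1 − 1/5 = 0.8.
Additional gain needed = 0.8 − 0.4606 = 0.34.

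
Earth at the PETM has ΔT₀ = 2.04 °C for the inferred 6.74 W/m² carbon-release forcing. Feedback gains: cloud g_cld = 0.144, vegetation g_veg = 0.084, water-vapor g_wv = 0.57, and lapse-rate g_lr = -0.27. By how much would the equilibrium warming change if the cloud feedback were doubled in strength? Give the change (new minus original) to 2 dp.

1.90 °C

Original: g = 0.528, ΔT = 2.04/(1−0.528) = 4.3220 °C.
With doubled cloud: g' = 0.672, ΔT' = 2.04/(1−0.672) = 6.2195 °C.
Change = 6.2195 − 4.3220 = 1.90 °C.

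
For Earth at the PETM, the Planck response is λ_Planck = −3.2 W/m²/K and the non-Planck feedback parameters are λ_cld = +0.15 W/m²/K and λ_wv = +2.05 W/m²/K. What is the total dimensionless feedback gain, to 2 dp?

Convert to gains: g_cld = 0.15/3.2 = 0.04687; g_wv = 2.05/3.2 = 0.6406.
Total gain g = 0.68747.

0.69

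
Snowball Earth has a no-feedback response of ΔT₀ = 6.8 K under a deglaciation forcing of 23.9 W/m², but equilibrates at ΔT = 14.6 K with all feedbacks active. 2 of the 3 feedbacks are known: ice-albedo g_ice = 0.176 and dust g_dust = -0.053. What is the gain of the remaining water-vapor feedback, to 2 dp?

Amplification A = ΔT/ΔT₀ = 14.6/6.8 = 2.147.
Total gain g = 1 − 1/A = 1 − 1/2.147 = 0.5342.
Known gains sum to 0.176 − 0.053 = 0.123.
g_wv = 0.5342 − 0.123 = 0.41.

0.41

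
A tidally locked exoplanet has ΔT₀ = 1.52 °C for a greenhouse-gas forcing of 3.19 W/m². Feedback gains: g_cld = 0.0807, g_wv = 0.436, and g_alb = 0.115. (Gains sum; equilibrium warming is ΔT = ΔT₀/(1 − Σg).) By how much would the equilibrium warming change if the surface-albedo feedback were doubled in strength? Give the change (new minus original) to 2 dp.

Original: g = 0.6317, ΔT = 1.52/(1−0.6317) = 4.1271 °C.
With doubled surface-albedo: g' = 0.7467, ΔT' = 1.52/(1−0.7467) = 6.0008 °C.
Change = 6.0008 − 4.1271 = 1.87 °C.

1.87 °C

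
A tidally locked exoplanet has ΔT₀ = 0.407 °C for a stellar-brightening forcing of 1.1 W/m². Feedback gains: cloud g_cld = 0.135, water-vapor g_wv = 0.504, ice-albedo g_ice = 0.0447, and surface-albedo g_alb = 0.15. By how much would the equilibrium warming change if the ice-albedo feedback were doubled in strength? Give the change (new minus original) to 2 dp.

0.90 °C

Original: g = 0.8337, ΔT = 0.407/(1−0.8337) = 2.4474 °C.
With doubled ice-albedo: g' = 0.8784, ΔT' = 0.407/(1−0.8784) = 3.3470 °C.
Change = 3.3470 − 2.4474 = 0.90 °C.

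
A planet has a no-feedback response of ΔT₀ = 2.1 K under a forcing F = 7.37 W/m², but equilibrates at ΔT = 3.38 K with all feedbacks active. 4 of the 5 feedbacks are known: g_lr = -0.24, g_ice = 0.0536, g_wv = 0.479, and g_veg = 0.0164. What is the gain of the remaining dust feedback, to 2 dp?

Amplification A = ΔT/ΔT₀ = 3.38/2.1 = 1.61.
Total gain g = 1 − 1/A = 1 − 1/1.61 = 0.3789.
Known gains sum to -0.24 + 0.0536 + 0.479 + 0.0164 = 0.309.
g_dust = 0.3789 − 0.309 = 0.07.

0.07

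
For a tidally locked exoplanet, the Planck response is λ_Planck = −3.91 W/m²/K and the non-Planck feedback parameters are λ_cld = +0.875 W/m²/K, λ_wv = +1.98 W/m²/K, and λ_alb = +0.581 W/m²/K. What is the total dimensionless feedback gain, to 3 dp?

Convert to gains: g_cld = 0.875/3.91 = 0.2238; g_wv = 1.98/3.91 = 0.5064; g_alb = 0.581/3.91 = 0.1486.
Total gain g = 0.8788.

0.879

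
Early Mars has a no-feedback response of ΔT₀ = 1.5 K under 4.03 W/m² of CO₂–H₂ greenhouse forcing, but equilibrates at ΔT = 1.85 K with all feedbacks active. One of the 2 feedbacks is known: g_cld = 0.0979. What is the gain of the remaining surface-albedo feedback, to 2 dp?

Amplification A = ΔT/ΔT₀ = 1.85/1.5 = 1.233.
Total gain g = 1 − 1/A = 1 − 1/1.233 = 0.189.
The known gain is 0.0979.
g_alb = 0.189 − 0.0979 = 0.09.

0.09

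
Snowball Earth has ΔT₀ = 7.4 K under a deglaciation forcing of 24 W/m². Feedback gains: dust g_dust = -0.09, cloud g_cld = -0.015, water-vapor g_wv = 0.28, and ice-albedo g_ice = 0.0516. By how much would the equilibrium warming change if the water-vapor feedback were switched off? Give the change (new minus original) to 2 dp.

Original: g = 0.2266, ΔT = 7.4/(1−0.2266) = 9.5681 K.
Without water-vapor: g' = -0.0534, ΔT' = 7.4/(1+0.0534) = 7.0249 K.
Change = 7.0249 − 9.5681 = -2.54 K.

-2.54 K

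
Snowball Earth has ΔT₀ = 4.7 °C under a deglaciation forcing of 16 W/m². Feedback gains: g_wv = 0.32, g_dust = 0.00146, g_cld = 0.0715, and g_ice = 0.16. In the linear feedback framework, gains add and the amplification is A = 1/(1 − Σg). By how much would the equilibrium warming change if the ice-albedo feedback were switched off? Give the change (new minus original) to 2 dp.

Original: g = 0.55296, ΔT = 4.7/(1−0.55296) = 10.5136 °C.
Without ice-albedo: g' = 0.39296, ΔT' = 4.7/(1−0.39296) = 7.7425 °C.
Change = 7.7425 − 10.5136 = -2.77 °C.

-2.77 °C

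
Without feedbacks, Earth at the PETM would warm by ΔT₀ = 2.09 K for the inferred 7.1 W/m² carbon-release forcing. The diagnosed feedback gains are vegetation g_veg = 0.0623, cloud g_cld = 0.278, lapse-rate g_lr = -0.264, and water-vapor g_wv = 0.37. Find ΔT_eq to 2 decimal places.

3.77 K

Total gain g = 0.0623 + 0.278 − 0.264 + 0.37 = 0.4463.
Amplification A = 1/(1 − 0.4463) = 1.806.
ΔT = 2.09 × 1.806 = 3.77 K.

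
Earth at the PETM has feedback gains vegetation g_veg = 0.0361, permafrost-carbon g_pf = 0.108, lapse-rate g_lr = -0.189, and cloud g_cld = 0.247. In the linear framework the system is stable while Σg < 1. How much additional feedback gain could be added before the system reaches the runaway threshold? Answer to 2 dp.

Current total gain = 0.0361 + 0.108 − 0.189 + 0.247 = 0.2021.
Margin to runaway = 1 − 0.2021 = 0.80.

0.80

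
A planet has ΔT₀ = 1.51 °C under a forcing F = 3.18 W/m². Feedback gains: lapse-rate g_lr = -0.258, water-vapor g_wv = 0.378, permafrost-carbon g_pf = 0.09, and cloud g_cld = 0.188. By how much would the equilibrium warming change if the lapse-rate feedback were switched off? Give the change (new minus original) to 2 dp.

Original: g = 0.398, ΔT = 1.51/(1−0.398) = 2.5083 °C.
Without lapse-rate: g' = 0.656, ΔT' = 1.51/(1−0.656) = 4.3895 °C.
Change = 4.3895 − 2.5083 = 1.88 °C.

1.88 °C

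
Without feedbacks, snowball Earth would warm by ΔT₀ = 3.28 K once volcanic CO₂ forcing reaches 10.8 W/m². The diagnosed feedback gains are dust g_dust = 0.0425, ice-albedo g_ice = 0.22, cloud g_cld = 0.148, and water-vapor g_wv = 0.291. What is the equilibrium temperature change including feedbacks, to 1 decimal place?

Total gain g = 0.0425 + 0.22 + 0.148 + 0.291 = 0.7015.
Amplification A = 1/(1 − 0.7015) = 3.35.
ΔT = 3.28 × 3.35 = 11.0 K.

11.0 K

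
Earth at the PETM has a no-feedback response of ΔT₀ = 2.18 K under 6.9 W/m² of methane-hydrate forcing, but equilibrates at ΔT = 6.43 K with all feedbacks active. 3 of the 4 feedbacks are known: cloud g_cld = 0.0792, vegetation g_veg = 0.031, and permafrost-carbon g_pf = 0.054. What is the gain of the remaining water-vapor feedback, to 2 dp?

0.50

Amplification A = ΔT/ΔT₀ = 6.43/2.18 = 2.95.
Total gain g = 1 − 1/A = 1 − 1/2.95 = 0.661.
Known gains sum to 0.0792 + 0.031 + 0.054 = 0.1642.
g_wv = 0.661 − 0.1642 = 0.50.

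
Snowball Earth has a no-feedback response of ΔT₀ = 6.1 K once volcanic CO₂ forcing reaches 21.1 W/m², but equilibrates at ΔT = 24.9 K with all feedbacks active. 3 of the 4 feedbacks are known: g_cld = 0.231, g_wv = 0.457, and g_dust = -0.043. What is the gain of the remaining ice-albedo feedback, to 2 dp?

0.11

Amplification A = ΔT/ΔT₀ = 24.9/6.1 = 4.082.
Total gain g = 1 − 1/A = 1 − 1/4.082 = 0.755.
Known gains sum to 0.231 + 0.457 − 0.043 = 0.645.
g_ice = 0.755 − 0.645 = 0.11.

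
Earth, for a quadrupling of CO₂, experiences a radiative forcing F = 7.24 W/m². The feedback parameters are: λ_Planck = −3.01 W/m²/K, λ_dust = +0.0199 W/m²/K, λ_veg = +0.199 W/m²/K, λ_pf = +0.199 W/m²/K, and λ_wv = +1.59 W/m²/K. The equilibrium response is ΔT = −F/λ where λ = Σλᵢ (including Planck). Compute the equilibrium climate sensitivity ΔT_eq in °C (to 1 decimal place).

7.2 °C

Net feedback parameter λ = (−3.01) + (+0.0199) + (+0.199) + (+0.199) + (+1.59) = -1.0021 W/m²/K.
ΔT = −F/λ = −7.24/(-1.0021) = 7.2 °C.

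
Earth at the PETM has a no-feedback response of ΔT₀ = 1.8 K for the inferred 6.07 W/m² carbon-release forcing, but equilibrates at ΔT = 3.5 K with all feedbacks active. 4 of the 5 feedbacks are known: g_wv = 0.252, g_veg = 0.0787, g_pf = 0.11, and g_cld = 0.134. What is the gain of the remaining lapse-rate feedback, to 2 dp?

-0.09

Amplification A = ΔT/ΔT₀ = 3.5/1.8 = 1.944.
Total gain g = 1 − 1/A = 1 − 1/1.944 = 0.4856.
Known gains sum to 0.252 + 0.0787 + 0.11 + 0.134 = 0.5747.
g_lr = 0.4856 − 0.5747 = -0.09.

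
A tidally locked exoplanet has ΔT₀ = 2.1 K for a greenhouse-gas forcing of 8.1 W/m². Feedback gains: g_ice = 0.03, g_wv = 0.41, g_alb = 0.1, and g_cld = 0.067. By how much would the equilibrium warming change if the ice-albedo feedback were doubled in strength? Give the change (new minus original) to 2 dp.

Original: g = 0.607, ΔT = 2.1/(1−0.607) = 5.3435 K.
With doubled ice-albedo: g' = 0.637, ΔT' = 2.1/(1−0.637) = 5.7851 K.
Change = 5.7851 − 5.3435 = 0.44 K.

0.44 K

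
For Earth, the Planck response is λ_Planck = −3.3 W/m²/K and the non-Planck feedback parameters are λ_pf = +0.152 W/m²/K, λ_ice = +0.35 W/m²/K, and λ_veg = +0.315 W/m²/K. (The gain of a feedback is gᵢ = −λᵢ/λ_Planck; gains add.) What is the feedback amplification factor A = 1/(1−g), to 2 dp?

1.33

Convert to gains: g_pf = 0.152/3.3 = 0.04606; g_ice = 0.35/3.3 = 0.1061; g_veg = 0.315/3.3 = 0.09545.
Total gain g = 0.24761.
A = 1/(1 − 0.24761) = 1.33.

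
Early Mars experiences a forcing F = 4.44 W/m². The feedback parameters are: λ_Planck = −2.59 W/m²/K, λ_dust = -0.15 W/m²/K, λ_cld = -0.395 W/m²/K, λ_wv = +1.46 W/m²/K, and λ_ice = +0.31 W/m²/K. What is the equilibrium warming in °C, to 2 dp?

3.25 °C

Net feedback parameter λ = (−2.59) + (-0.15) + (-0.395) + (+1.46) + (+0.31) = -1.365 W/m²/K.
ΔT = −F/λ = −4.44/(-1.365) = 3.25 °C.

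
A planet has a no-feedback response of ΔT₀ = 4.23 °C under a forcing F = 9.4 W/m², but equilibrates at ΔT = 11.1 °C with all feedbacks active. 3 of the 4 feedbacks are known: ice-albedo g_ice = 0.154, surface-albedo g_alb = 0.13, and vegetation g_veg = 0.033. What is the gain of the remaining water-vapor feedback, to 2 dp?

Amplification A = ΔT/ΔT₀ = 11.1/4.23 = 2.624.
Total gain g = 1 − 1/A = 1 − 1/2.624 = 0.6189.
Known gains sum to 0.154 + 0.13 + 0.033 = 0.317.
g_wv = 0.6189 − 0.317 = 0.30.

0.30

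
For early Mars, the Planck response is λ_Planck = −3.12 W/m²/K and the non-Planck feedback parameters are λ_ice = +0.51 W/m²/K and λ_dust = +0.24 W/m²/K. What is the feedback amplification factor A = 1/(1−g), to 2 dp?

1.32

Convert to gains: g_ice = 0.51/3.12 = 0.1635; g_dust = 0.24/3.12 = 0.07692.
Total gain g = 0.24042.
A = 1/(1 − 0.24042) = 1.32.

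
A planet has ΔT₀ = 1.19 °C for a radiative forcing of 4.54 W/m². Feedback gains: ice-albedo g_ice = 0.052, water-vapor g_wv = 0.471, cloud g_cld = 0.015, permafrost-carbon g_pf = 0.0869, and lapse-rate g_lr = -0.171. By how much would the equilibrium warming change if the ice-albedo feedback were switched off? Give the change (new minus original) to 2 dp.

Original: g = 0.4539, ΔT = 1.19/(1−0.4539) = 2.1791 °C.
Without ice-albedo: g' = 0.4019, ΔT' = 1.19/(1−0.4019) = 1.9896 °C.
Change = 1.9896 − 2.1791 = -0.19 °C.

-0.19 °C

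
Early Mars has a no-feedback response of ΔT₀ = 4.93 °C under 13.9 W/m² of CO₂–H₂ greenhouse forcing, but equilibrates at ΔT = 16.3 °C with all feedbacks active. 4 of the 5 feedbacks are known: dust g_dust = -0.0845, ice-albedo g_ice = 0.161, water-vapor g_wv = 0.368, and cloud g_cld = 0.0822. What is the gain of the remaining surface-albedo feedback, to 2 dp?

Amplification A = ΔT/ΔT₀ = 16.3/4.93 = 3.306.
Total gain g = 1 − 1/A = 1 − 1/3.306 = 0.6975.
Known gains sum to -0.0845 + 0.161 + 0.368 + 0.0822 = 0.5267.
g_alb = 0.6975 − 0.5267 = 0.17.

0.17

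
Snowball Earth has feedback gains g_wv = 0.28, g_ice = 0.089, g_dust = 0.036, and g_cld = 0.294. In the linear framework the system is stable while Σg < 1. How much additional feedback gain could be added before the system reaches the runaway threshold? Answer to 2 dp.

Current total gain = 0.28 + 0.089 + 0.036 + 0.294 = 0.699.
Margin to runaway = 1 − 0.699 = 0.30.

0.30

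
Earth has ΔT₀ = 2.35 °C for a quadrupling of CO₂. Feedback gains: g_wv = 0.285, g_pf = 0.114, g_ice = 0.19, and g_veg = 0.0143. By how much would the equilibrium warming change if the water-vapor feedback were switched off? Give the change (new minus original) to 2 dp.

-2.48 °C

Original: g = 0.6033, ΔT = 2.35/(1−0.6033) = 5.9239 °C.
Without water-vapor: g' = 0.3183, ΔT' = 2.35/(1−0.3183) = 3.4473 °C.
Change = 3.4473 − 5.9239 = -2.48 °C.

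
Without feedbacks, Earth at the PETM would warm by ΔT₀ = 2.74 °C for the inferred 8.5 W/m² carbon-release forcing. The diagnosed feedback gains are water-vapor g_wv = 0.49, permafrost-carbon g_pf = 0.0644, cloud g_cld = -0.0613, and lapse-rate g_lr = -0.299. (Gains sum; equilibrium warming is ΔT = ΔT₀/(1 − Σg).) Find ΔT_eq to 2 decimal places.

Total gain g = 0.49 + 0.0644 − 0.0613 − 0.299 = 0.1941.
Amplification A = 1/(1 − 0.1941) = 1.241.
ΔT = 2.74 × 1.241 = 3.40 °C.

3.40 °C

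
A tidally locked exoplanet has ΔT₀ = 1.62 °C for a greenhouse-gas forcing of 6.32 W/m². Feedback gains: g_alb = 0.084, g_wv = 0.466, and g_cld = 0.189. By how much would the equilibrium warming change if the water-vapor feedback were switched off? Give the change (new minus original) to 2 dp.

-3.98 °C

Original: g = 0.739, ΔT = 1.62/(1−0.739) = 6.2069 °C.
Without water-vapor: g' = 0.273, ΔT' = 1.62/(1−0.273) = 2.2283 °C.
Change = 2.2283 − 6.2069 = -3.98 °C.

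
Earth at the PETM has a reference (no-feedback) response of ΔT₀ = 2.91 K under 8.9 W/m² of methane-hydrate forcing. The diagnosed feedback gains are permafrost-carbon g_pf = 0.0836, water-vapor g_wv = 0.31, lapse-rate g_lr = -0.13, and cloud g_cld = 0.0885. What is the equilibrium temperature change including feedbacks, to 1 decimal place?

Total gain g = 0.0836 + 0.31 − 0.13 + 0.0885 = 0.3521.
Amplification A = 1/(1 − 0.3521) = 1.543.
ΔT = 2.91 × 1.543 = 4.5 K.

4.5 K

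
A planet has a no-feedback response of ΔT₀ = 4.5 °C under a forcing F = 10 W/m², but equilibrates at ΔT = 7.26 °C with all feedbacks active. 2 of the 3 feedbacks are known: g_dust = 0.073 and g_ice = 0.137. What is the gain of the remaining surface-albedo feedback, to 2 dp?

0.17

Amplification A = ΔT/ΔT₀ = 7.26/4.5 = 1.613.
Total gain g = 1 − 1/A = 1 − 1/1.613 = 0.38.
Known gains sum to 0.073 + 0.137 = 0.21.
g_alb = 0.38 − 0.21 = 0.17.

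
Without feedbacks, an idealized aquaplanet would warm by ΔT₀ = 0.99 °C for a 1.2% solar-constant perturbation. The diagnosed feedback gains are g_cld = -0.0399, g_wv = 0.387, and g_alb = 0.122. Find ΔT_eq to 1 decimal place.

Total gain g = -0.0399 + 0.387 + 0.122 = 0.4691.
Amplification A = 1/(1 − 0.4691) = 1.884.
ΔT = 0.99 × 1.884 = 1.9 °C.

1.9 °C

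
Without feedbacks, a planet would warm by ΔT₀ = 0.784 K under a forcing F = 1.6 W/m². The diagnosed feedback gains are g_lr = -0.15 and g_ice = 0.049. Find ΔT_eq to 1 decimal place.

Total gain g = -0.15 + 0.049 = -0.101.
Amplification A = 1/(1 + 0.101) = 0.9083.
ΔT = 0.784 × 0.9083 = 0.7 K.

0.7 K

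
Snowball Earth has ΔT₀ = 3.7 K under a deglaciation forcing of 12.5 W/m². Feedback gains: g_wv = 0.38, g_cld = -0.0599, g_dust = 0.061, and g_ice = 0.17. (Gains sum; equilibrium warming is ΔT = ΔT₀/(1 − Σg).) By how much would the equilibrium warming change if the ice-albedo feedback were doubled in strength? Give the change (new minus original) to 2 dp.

5.02 K

Original: g = 0.5511, ΔT = 3.7/(1−0.5511) = 8.2424 K.
With doubled ice-albedo: g' = 0.7211, ΔT' = 3.7/(1−0.7211) = 13.2664 K.
Change = 13.2664 − 8.2424 = 5.02 K.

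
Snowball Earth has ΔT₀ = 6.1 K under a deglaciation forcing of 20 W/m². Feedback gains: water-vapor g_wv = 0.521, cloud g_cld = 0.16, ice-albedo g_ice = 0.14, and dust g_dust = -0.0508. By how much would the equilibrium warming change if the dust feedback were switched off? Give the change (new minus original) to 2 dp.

7.53 K

Original: g = 0.7702, ΔT = 6.1/(1−0.7702) = 26.5448 K.
Without dust: g' = 0.821, ΔT' = 6.1/(1−0.821) = 34.0782 K.
Change = 34.0782 − 26.5448 = 7.53 K.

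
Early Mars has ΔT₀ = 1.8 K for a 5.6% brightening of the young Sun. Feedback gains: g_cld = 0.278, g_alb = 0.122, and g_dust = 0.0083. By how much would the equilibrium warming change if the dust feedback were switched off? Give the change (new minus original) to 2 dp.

-0.04 K

Original: g = 0.4083, ΔT = 1.8/(1−0.4083) = 3.0421 K.
Without dust: g' = 0.4, ΔT' = 1.8/(1−0.4) = 3.0000 K.
Change = 3.0000 − 3.0421 = -0.04 K.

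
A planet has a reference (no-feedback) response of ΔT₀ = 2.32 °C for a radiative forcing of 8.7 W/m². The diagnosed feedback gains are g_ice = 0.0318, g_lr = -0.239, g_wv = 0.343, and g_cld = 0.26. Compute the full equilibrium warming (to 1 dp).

Total gain g = 0.0318 − 0.239 + 0.343 + 0.26 = 0.3958.
Amplification A = 1/(1 − 0.3958) = 1.655.
ΔT = 2.32 × 1.655 = 3.8 °C.

3.8 °C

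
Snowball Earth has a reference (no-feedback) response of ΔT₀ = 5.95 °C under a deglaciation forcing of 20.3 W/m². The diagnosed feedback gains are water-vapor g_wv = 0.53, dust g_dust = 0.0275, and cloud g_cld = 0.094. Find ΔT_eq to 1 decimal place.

Total gain g = 0.53 + 0.0275 + 0.094 = 0.6515.
Amplification A = 1/(1 − 0.6515) = 2.869.
ΔT = 5.95 × 2.869 = 17.1 °C.

17.1 °C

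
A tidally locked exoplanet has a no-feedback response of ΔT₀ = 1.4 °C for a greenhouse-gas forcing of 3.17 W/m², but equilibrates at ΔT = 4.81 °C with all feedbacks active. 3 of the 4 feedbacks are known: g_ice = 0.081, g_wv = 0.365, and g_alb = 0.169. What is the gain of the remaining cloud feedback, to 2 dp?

Amplification A = ΔT/ΔT₀ = 4.81/1.4 = 3.436.
Total gain g = 1 − 1/A = 1 − 1/3.436 = 0.709.
Known gains sum to 0.081 + 0.365 + 0.169 = 0.615.
g_cld = 0.709 − 0.615 = 0.09.

0.09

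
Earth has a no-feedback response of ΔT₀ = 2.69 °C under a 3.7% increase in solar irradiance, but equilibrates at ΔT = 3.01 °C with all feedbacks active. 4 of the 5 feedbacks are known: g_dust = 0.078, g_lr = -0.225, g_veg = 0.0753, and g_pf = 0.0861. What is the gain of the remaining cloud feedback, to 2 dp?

Amplification A = ΔT/ΔT₀ = 3.01/2.69 = 1.119.
Total gain g = 1 − 1/A = 1 − 1/1.119 = 0.1063.
Known gains sum to 0.078 − 0.225 + 0.0753 + 0.0861 = 0.0144.
g_cld = 0.1063 − 0.0144 = 0.09.

0.09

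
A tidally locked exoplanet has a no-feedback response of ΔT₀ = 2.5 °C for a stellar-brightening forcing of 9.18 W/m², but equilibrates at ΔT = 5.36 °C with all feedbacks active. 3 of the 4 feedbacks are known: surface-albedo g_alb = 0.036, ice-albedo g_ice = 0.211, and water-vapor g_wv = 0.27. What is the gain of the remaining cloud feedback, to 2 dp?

0.02

Amplification A = ΔT/ΔT₀ = 5.36/2.5 = 2.144.
Total gain g = 1 − 1/A = 1 − 1/2.144 = 0.5336.
Known gains sum to 0.036 + 0.211 + 0.27 = 0.517.
g_cld = 0.5336 − 0.517 = 0.02.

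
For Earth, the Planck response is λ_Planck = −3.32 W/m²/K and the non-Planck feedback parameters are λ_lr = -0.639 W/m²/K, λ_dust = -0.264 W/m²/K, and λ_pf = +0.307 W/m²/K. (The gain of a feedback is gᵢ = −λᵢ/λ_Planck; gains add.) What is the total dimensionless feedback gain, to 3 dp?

-0.180

Convert to gains: g_lr = -0.639/3.32 = -0.1925; g_dust = -0.264/3.32 = -0.07952; g_pf = 0.307/3.32 = 0.09247.
Total gain g = -0.17955.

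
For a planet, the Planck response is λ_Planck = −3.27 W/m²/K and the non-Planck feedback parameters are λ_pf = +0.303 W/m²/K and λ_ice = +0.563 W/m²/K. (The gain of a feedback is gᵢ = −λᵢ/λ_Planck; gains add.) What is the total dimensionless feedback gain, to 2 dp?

0.26

Convert to gains: g_pf = 0.303/3.27 = 0.09266; g_ice = 0.563/3.27 = 0.1722.
Total gain g = 0.26486.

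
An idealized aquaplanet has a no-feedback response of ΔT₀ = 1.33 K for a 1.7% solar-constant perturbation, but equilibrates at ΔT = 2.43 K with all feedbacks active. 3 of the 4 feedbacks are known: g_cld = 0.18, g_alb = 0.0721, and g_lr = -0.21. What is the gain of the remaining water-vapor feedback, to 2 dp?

Amplification A = ΔT/ΔT₀ = 2.43/1.33 = 1.827.
Total gain g = 1 − 1/A = 1 − 1/1.827 = 0.4527.
Known gains sum to 0.18 + 0.0721 − 0.21 = 0.0421.
g_wv = 0.4527 − 0.0421 = 0.41.

0.41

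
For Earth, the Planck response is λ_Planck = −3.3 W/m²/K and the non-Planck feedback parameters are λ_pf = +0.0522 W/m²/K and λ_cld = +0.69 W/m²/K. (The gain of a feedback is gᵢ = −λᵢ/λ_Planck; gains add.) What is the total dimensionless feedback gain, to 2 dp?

Convert to gains: g_pf = 0.0522/3.3 = 0.01582; g_cld = 0.69/3.3 = 0.2091.
Total gain g = 0.22492.

0.22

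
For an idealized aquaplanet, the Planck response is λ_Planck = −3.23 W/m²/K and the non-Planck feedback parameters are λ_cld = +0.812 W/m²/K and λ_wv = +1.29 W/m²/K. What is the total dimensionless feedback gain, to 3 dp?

Convert to gains: g_cld = 0.812/3.23 = 0.2514; g_wv = 1.29/3.23 = 0.3994.
Total gain g = 0.6508.

0.651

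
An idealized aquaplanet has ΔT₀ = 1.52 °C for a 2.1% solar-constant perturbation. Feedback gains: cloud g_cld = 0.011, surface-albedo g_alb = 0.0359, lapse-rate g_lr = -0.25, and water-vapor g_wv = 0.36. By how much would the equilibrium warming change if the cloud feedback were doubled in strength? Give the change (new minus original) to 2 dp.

0.02 °C

Original: g = 0.1569, ΔT = 1.52/(1−0.1569) = 1.8029 °C.
With doubled cloud: g' = 0.1679, ΔT' = 1.52/(1−0.1679) = 1.8267 °C.
Change = 1.8267 − 1.8029 = 0.02 °C.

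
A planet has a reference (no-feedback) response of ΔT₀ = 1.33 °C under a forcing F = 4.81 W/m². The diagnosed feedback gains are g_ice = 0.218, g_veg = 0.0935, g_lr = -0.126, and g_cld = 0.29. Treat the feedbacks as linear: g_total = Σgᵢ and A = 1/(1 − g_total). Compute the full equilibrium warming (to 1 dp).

2.5 °C

Total gain g = 0.218 + 0.0935 − 0.126 + 0.29 = 0.4755.
Amplification A = 1/(1 − 0.4755) = 1.907.
ΔT = 1.33 × 1.907 = 2.5 °C.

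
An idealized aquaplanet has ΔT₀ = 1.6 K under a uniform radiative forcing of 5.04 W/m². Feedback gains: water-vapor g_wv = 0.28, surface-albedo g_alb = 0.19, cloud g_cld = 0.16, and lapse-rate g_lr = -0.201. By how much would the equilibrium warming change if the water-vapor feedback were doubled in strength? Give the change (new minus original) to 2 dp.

Original: g = 0.429, ΔT = 1.6/(1−0.429) = 2.8021 K.
With doubled water-vapor: g' = 0.709, ΔT' = 1.6/(1−0.709) = 5.4983 K.
Change = 5.4983 − 2.8021 = 2.70 K.

2.70 K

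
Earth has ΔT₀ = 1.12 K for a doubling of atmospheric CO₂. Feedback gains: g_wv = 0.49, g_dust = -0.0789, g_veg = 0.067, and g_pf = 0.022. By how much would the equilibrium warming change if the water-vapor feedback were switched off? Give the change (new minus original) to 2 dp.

Original: g = 0.5001, ΔT = 1.12/(1−0.5001) = 2.2404 K.
Without water-vapor: g' = 0.0101, ΔT' = 1.12/(1−0.0101) = 1.1314 K.
Change = 1.1314 − 2.2404 = -1.11 K.

-1.11 K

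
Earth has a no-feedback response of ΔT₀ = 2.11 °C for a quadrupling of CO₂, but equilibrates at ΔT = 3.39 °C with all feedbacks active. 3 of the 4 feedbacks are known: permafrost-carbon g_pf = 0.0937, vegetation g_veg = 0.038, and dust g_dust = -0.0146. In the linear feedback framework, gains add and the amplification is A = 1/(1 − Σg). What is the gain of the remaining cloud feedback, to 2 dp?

0.26

Amplification A = ΔT/ΔT₀ = 3.39/2.11 = 1.607.
Total gain g = 1 − 1/A = 1 − 1/1.607 = 0.3777.
Known gains sum to 0.0937 + 0.038 − 0.0146 = 0.1171.
g_cld = 0.3777 − 0.1171 = 0.26.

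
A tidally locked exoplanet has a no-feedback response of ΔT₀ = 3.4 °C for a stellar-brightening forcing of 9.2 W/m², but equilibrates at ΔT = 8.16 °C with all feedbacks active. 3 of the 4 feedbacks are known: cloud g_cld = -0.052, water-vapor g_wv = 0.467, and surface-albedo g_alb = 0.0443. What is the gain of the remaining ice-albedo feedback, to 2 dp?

Amplification A = ΔT/ΔT₀ = 8.16/3.4 = 2.4.
Total gain g = 1 − 1/A = 1 − 1/2.4 = 0.5833.
Known gains sum to -0.052 + 0.467 + 0.0443 = 0.4593.
g_ice = 0.5833 − 0.4593 = 0.12.

0.12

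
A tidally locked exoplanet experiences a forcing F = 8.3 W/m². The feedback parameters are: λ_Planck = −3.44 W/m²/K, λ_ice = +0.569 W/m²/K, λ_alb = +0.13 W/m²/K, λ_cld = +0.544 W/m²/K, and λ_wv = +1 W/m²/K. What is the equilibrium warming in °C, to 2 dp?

6.93 °C

Net feedback parameter λ = (−3.44) + (+0.569) + (+0.13) + (+0.544) + (+1) = -1.197 W/m²/K.
ΔT = −F/λ = −8.3/(-1.197) = 6.93 °C.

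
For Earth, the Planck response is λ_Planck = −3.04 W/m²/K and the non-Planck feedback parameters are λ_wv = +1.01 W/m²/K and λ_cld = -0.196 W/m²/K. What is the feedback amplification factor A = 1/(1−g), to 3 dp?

Convert to gains: g_wv = 1.01/3.04 = 0.3322; g_cld = -0.196/3.04 = -0.06447.
Total gain g = 0.26773.
A = 1/(1 − 0.26773) = 1.366.

1.366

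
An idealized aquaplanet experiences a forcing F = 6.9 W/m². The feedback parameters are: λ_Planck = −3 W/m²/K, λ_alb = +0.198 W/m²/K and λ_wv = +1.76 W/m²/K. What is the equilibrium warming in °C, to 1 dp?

Net feedback parameter λ = (−3) + (+0.198) + (+1.76) = -1.042 W/m²/K.
ΔT = −F/λ = −6.9/(-1.042) = 6.6 °C.

6.6 °C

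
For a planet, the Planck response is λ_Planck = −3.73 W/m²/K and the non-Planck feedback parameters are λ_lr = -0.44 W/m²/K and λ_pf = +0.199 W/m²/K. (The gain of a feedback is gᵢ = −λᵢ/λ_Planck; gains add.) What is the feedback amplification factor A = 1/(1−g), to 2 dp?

0.94

Convert to gains: g_lr = -0.44/3.73 = -0.118; g_pf = 0.199/3.73 = 0.05335.
Total gain g = -0.06465.
A = 1/(1 + 0.06465) = 0.94.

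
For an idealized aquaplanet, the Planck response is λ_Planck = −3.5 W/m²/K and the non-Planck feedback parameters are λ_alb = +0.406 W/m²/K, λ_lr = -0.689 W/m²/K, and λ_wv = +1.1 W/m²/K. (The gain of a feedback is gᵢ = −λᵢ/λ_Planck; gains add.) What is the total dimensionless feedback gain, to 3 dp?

0.233

Convert to gains: g_alb = 0.406/3.5 = 0.116; g_lr = -0.689/3.5 = -0.1969; g_wv = 1.1/3.5 = 0.3143.
Total gain g = 0.2334.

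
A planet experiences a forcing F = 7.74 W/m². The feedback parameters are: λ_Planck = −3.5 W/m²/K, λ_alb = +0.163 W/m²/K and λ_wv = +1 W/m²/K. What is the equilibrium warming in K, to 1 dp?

Net feedback parameter λ = (−3.5) + (+0.163) + (+1) = -2.337 W/m²/K.
ΔT = −F/λ = −7.74/(-2.337) = 3.3 K.

3.3 K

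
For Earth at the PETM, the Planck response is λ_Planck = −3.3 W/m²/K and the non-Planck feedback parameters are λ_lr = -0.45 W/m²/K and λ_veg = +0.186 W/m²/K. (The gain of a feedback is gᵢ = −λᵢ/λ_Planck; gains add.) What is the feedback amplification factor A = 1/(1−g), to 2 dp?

Convert to gains: g_lr = -0.45/3.3 = -0.1364; g_veg = 0.186/3.3 = 0.05636.
Total gain g = -0.08004.
A = 1/(1 + 0.08004) = 0.93.

0.93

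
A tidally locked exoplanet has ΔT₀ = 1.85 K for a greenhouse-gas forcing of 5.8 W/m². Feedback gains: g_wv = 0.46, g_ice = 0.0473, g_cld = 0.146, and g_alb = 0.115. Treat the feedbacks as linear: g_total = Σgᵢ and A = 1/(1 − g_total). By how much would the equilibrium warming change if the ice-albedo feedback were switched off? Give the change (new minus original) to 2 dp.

-1.35 K

Original: g = 0.7683, ΔT = 1.85/(1−0.7683) = 7.9845 K.
Without ice-albedo: g' = 0.721, ΔT' = 1.85/(1−0.721) = 6.6308 K.
Change = 6.6308 − 7.9845 = -1.35 K.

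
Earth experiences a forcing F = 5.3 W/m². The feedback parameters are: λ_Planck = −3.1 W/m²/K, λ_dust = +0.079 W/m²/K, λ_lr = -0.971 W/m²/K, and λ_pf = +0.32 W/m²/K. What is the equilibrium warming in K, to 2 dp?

1.44 K

Net feedback parameter λ = (−3.1) + (+0.079) + (-0.971) + (+0.32) = -3.672 W/m²/K.
ΔT = −F/λ = −5.3/(-3.672) = 1.44 K.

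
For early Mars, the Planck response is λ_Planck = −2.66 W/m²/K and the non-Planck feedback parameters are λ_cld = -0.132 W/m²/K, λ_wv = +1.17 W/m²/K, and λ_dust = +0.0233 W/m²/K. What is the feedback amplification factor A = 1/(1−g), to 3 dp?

1.664

Convert to gains: g_cld = -0.132/2.66 = -0.04962; g_wv = 1.17/2.66 = 0.4398; g_dust = 0.0233/2.66 = 0.008759.
Total gain g = 0.398939.
A = 1/(1 − 0.398939) = 1.664.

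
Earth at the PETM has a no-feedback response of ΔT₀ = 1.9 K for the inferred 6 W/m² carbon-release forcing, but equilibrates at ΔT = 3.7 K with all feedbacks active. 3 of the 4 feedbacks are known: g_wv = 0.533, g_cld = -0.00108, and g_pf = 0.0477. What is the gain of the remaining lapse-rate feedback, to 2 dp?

-0.09

Amplification A = ΔT/ΔT₀ = 3.7/1.9 = 1.947.
Total gain g = 1 − 1/A = 1 − 1/1.947 = 0.4864.
Known gains sum to 0.533 − 0.00108 + 0.0477 = 0.57962.
g_lr = 0.4864 − 0.57962 = -0.09.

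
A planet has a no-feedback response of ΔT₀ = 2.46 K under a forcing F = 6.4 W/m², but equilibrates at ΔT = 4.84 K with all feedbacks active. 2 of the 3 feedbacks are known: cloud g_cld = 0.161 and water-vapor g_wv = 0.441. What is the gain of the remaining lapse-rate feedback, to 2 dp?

Amplification A = ΔT/ΔT₀ = 4.84/2.46 = 1.967.
Total gain g = 1 − 1/A = 1 − 1/1.967 = 0.4916.
Known gains sum to 0.161 + 0.441 = 0.602.
g_lr = 0.4916 − 0.602 = -0.11.

-0.11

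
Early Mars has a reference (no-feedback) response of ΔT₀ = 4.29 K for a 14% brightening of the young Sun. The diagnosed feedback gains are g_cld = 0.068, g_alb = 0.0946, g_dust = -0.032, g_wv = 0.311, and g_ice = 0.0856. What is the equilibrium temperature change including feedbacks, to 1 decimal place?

Total gain g = 0.068 + 0.0946 − 0.032 + 0.311 + 0.0856 = 0.5272.
Amplification A = 1/(1 − 0.5272) = 2.115.
ΔT = 4.29 × 2.115 = 9.1 K.

9.1 K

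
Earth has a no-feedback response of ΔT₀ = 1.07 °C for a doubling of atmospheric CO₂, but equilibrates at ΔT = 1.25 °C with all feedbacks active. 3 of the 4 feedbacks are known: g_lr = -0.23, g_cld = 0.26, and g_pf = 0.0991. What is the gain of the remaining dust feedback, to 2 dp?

0.01

Amplification A = ΔT/ΔT₀ = 1.25/1.07 = 1.168.
Total gain g = 1 − 1/A = 1 − 1/1.168 = 0.1438.
Known gains sum to -0.23 + 0.26 + 0.0991 = 0.1291.
g_dust = 0.1438 − 0.1291 = 0.01.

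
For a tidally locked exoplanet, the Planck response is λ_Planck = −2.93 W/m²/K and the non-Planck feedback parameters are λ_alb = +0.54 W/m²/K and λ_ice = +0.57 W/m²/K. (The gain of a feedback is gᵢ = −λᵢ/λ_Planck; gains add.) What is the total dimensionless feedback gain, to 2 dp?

Convert to gains: g_alb = 0.54/2.93 = 0.1843; g_ice = 0.57/2.93 = 0.1945.
Total gain g = 0.3788.

0.38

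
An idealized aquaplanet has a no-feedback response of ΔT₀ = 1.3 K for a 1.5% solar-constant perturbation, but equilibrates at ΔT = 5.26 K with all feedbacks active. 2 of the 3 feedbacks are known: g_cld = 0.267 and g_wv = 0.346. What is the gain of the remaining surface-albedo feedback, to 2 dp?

Amplification A = ΔT/ΔT₀ = 5.26/1.3 = 4.046.
Total gain g = 1 − 1/A = 1 − 1/4.046 = 0.7528.
Known gains sum to 0.267 + 0.346 = 0.613.
g_alb = 0.7528 − 0.613 = 0.14.

0.14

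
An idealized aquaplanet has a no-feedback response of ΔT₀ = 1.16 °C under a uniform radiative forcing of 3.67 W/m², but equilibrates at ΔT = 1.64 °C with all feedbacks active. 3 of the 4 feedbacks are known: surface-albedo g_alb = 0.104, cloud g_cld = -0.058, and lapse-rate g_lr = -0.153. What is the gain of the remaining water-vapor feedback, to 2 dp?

0.40

Amplification A = ΔT/ΔT₀ = 1.64/1.16 = 1.414.
Total gain g = 1 − 1/A = 1 − 1/1.414 = 0.2928.
Known gains sum to 0.104 − 0.058 − 0.153 = -0.107.
g_wv = 0.2928 + 0.107 = 0.40.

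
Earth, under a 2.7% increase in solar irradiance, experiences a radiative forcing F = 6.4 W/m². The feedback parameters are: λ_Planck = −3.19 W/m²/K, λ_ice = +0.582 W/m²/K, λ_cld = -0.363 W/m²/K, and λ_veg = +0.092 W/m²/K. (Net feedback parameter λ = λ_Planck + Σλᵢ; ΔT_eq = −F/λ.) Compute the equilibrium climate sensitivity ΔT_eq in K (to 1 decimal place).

Net feedback parameter λ = (−3.19) + (+0.582) + (-0.363) + (+0.092) = -2.879 W/m²/K.
ΔT = −F/λ = −6.4/(-2.879) = 2.2 K.

2.2 K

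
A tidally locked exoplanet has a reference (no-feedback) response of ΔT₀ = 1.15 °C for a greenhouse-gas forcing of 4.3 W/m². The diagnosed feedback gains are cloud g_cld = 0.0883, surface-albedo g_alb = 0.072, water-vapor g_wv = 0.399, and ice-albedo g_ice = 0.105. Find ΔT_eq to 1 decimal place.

Total gain g = 0.0883 + 0.072 + 0.399 + 0.105 = 0.6643.
Amplification A = 1/(1 − 0.6643) = 2.979.
ΔT = 1.15 × 2.979 = 3.4 °C.

3.4 °C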